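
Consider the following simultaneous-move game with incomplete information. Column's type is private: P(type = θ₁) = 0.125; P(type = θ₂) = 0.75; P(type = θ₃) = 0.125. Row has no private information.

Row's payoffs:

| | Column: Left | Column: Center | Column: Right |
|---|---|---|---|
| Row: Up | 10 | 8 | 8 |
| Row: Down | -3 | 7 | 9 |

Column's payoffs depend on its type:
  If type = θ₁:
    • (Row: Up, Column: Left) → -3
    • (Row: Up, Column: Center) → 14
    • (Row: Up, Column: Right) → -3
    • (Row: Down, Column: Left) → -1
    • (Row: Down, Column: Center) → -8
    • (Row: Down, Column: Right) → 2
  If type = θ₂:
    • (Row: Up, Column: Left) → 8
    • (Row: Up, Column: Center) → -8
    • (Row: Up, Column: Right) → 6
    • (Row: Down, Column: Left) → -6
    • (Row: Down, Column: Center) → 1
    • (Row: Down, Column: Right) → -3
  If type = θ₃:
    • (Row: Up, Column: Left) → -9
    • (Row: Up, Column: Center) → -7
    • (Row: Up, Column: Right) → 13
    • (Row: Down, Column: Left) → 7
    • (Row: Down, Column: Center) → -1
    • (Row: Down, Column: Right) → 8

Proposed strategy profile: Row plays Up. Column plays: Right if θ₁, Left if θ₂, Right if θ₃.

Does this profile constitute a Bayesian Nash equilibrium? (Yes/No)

A profile is a BNE iff every type of every player is best-responding given beliefs about the other side.
Row plays Up: E[Up] = 0.125·(8) + 0.75·(10) + 0.125·(8) = 9.5; E[Down] = 0. Best-responding. ✓
Column (type θ₁), facing Up: Left gives -3, Center gives 14, Right gives -3. Proposed Right is not best — profitable deviation exists. ✗
Column (type θ₂), facing Up: Left gives 8, Center gives -8, Right gives 6. Proposed Left is best. ✓
Column (type θ₃), facing Up: Left gives -9, Center gives -7, Right gives 13. Proposed Right is best. ✓

No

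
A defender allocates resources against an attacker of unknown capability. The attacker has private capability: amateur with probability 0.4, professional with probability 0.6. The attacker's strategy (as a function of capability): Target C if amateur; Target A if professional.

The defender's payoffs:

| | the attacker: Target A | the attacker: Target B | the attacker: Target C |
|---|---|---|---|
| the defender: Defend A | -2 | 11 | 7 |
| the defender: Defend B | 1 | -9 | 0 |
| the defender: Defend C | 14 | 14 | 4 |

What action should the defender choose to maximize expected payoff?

Compute the defender's expected payoff for each action, taking the expectation over the attacker's type.
E[Defend A] = 0.4·(7) + 0.6·(-2) = 1.6
E[Defend B] = 0.4·(0) + 0.6·(1) = 0.6
E[Defend C] = 0.4·(4) + 0.6·(14) = 10
Best response: Defend C (10 is the largest).

Defend C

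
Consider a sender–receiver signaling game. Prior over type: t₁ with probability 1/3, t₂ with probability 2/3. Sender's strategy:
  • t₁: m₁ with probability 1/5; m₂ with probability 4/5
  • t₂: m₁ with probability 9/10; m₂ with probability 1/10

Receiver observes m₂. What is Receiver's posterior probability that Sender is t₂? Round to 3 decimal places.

0.200

P(m₂) = (1/3)·(4/5) + (2/3)·(1/10) = 1/3
P(t₂ | m₂) = ((2/3)·(1/10)) / (1/3) = (1/15) / (1/3) = 1/5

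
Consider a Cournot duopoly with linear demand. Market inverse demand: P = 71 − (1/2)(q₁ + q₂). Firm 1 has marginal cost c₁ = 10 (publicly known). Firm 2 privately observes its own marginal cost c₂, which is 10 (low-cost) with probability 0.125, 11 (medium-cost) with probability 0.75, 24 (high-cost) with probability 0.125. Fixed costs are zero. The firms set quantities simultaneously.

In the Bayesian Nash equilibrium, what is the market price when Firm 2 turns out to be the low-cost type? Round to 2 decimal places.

29.92

Each type of Firm 2 best-responds to q₁; Firm 1 best-responds to the expected q₂ over Firm 2's types.
Firm 2 with cost c maximizes (71 − (1/2)(q₁+q₂) − c)·q₂, giving q₂(c) = (71 − c − (1/2)q₁).
E[c₂] = 0.125·10 + 0.75·11 + 0.125·24 = 12.5
Firm 1's FOC against E[q₂] yields q₁ = (71 − 2·10 + E[c₂])/(3/2) = (71 − 20 + 12.5)/(3/2) = 42.3333.
q₂(low-cost) = 39.8333, so P = 71 − (1/2)·(42.3333 + 39.8333) = 29.9167.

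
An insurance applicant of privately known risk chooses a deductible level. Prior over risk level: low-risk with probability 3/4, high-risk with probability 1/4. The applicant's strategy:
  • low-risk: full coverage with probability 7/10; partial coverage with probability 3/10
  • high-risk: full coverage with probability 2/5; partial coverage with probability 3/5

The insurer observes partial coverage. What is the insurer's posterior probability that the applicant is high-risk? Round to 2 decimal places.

0.40

Apply Bayes' rule using the sender's strategy as the likelihood.
P(partial coverage) = (3/4)·(3/10) + (1/4)·(3/5) = 3/8
P(high-risk | partial coverage) = ((1/4)·(3/5)) / (3/8) = (3/20) / (3/8) = 2/5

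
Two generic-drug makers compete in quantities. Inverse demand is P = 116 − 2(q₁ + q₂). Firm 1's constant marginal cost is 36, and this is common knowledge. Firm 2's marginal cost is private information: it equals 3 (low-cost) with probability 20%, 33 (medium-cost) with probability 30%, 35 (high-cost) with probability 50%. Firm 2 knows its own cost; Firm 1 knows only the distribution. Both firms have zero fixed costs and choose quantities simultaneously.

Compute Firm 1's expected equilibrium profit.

Type-c best response for Firm 2: q₂(c) = (116 − c)/4 − q₁/2.
Firm 1 maximizes expected profit; its first-order condition is 116 − 4q₁ − 2E[q₂] − 36 = 0.
Substituting E[q₂] and solving: E[c₂] = 28, so q₁ = (116 − 2·36 + 28)/6 = 12.
E[P] = 116 − 2·(q₁ + E[q₂]) = 60; Firm 1's expected profit = (E[P] − 36)·q₁ = (60 − 36)·12 = 288.

288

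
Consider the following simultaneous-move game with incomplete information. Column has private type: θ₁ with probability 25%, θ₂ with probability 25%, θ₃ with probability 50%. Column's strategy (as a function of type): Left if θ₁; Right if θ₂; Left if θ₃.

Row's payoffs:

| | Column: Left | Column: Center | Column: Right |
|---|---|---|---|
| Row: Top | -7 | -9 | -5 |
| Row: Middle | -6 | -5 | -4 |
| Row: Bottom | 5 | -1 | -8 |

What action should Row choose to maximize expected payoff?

E[Top] = 0.25·(-7) + 0.25·(-5) + 0.5·(-7) = -6.5
E[Middle] = 0.25·(-6) + 0.25·(-4) + 0.5·(-6) = -5.5
E[Bottom] = 0.25·(5) + 0.25·(-8) + 0.5·(5) = 1.75
Best response: Bottom (1.75 is the largest).

Bottom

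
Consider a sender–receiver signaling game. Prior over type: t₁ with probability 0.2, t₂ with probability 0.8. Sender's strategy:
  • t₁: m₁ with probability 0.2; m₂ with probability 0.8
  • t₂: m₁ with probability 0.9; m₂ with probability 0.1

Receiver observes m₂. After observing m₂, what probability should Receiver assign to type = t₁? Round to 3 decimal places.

0.667

P(m₂) = 0.2·0.8 + 0.8·0.1 = 0.24
P(t₁ | m₂) = (0.2·0.8) / 0.24 = 0.16 / 0.24 = 0.666667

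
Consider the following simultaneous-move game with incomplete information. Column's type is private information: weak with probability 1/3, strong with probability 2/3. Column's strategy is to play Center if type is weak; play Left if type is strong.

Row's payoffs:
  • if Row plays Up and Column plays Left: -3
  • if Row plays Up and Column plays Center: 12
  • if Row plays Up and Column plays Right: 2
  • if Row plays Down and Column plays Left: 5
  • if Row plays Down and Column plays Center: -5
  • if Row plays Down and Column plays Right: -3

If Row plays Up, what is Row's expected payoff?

2

Take the expectation over Column's type, weighting each type's action by its prior probability.
E[Up] = 1/3·12 + 2/3·(-3) = 4 + (-2) = 2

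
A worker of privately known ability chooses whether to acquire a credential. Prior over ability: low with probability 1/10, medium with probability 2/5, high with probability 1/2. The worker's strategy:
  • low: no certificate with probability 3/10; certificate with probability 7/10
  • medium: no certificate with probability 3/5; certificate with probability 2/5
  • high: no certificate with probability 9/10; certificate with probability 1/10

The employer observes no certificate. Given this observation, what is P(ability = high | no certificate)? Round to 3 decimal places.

0.625

P(no certificate) = (1/10)·(3/10) + (2/5)·(3/5) + (1/2)·(9/10) = 18/25
P(high | no certificate) = ((1/2)·(9/10)) / (18/25) = (9/20) / (18/25) = 5/8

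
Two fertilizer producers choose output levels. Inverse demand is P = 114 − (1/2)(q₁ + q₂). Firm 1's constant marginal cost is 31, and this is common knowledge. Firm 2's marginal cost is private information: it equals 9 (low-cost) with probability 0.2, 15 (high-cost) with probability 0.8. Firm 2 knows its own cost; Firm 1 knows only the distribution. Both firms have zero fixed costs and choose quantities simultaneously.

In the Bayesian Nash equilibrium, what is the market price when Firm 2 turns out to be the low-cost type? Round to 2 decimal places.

Type-c best response for Firm 2: q₂(c) = (114 − c) − q₁/2.
Firm 1 maximizes expected profit; its first-order condition is 114 − q₁ − (1/2)E[q₂] − 31 = 0.
Substituting E[q₂] and solving: E[c₂] = 13.8, so q₁ = (114 − 2·31 + 13.8)/(3/2) = 43.8667.
q₂(low-cost) = 83.0667, so P = 114 − (1/2)·(43.8667 + 83.0667) = 50.5333.

50.53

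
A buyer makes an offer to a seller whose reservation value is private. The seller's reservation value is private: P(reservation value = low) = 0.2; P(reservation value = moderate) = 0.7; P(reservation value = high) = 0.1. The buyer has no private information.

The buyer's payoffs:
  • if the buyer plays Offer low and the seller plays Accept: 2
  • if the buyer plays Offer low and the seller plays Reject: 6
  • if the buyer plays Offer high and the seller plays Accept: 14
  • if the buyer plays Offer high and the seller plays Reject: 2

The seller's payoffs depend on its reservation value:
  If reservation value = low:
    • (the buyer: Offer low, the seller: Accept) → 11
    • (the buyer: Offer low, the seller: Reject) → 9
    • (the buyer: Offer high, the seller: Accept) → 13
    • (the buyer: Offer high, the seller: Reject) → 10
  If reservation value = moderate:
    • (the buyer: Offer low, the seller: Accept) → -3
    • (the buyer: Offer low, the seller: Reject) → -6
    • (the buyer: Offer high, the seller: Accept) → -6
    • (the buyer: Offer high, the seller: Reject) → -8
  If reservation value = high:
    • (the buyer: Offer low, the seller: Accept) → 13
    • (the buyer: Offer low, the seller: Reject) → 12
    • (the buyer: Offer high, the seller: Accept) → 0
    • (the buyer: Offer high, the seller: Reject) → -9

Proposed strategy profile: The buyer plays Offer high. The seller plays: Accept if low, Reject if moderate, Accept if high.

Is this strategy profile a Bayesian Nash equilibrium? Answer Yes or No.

The buyer plays Offer high: E[Offer high] = 0.2·(14) + 0.7·(2) + 0.1·(14) = 5.6; E[Offer low] = 4.8. Best-responding. ✓
The seller (reservation value low), facing Offer high: Accept gives 13, Reject gives 10. Proposed Accept is best. ✓
The seller (reservation value moderate), facing Offer high: Accept gives -6, Reject gives -8. Proposed Reject is not best — profitable deviation exists. ✗
The seller (reservation value high), facing Offer high: Accept gives 0, Reject gives -9. Proposed Accept is best. ✓

No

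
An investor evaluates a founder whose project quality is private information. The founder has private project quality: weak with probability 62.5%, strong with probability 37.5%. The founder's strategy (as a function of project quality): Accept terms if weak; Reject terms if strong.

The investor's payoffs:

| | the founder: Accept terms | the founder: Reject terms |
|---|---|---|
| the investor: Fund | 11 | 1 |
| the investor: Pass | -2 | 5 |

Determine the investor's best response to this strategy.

E[Fund] = 0.625·(11) + 0.375·(1) = 7.25
E[Pass] = 0.625·(-2) + 0.375·(5) = 0.625
Best response: Fund (7.25 is the largest).

Fund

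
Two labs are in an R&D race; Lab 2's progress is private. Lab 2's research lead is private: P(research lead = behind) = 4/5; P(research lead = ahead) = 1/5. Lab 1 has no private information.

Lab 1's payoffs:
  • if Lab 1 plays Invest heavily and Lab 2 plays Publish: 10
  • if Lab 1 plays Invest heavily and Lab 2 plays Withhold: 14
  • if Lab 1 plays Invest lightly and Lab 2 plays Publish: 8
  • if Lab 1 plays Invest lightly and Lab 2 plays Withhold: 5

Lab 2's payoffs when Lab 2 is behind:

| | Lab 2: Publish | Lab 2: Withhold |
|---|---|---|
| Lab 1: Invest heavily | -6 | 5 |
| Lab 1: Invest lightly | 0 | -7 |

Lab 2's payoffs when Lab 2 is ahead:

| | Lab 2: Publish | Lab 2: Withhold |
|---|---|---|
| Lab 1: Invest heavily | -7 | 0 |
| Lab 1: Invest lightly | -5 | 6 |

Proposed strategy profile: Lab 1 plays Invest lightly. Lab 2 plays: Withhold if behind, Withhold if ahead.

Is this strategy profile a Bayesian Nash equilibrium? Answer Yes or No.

A profile is a BNE iff every type of every player is best-responding given beliefs about the other side.
Lab 1 plays Invest lightly: E[Invest lightly] = 4/5·(5) + 1/5·(5) = 5; E[Invest heavily] = 14. Not best-responding. ✗
Lab 2 (research lead behind), facing Invest lightly: Publish gives 0, Withhold gives -7. Proposed Withhold is not best — profitable deviation exists. ✗
Lab 2 (research lead ahead), facing Invest lightly: Publish gives -5, Withhold gives 6. Proposed Withhold is best. ✓

No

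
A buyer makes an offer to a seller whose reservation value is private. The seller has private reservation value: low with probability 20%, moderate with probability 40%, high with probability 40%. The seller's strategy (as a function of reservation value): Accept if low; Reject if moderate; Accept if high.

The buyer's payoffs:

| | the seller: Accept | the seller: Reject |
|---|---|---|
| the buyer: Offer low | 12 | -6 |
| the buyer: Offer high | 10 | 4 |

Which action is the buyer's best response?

Offer high

E[Offer low] = 0.2·(12) + 0.4·(-6) + 0.4·(12) = 4.8
E[Offer high] = 0.2·(10) + 0.4·(4) + 0.4·(10) = 7.6
Best response: Offer high (7.6 is the largest).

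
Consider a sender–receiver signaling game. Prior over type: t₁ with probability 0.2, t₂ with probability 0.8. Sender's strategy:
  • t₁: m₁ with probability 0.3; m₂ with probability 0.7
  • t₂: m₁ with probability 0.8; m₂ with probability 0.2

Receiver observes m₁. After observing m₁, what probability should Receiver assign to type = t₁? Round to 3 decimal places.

0.086

P(m₁) = 0.2·0.3 + 0.8·0.8 = 0.7
P(t₁ | m₁) = (0.2·0.3) / 0.7 = 0.06 / 0.7 = 0.0857143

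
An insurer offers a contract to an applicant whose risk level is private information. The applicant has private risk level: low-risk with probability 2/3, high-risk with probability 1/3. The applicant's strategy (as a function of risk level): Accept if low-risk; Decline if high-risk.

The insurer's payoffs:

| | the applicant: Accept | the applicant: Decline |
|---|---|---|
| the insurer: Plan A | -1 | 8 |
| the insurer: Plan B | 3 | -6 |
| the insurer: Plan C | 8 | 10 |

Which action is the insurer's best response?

Plan C

E[Plan A] = 2/3·(-1) + 1/3·(8) = 2
E[Plan B] = 2/3·(3) + 1/3·(-6) = 0
E[Plan C] = 2/3·(8) + 1/3·(10) = 26/3
Best response: Plan C (26/3 is the largest).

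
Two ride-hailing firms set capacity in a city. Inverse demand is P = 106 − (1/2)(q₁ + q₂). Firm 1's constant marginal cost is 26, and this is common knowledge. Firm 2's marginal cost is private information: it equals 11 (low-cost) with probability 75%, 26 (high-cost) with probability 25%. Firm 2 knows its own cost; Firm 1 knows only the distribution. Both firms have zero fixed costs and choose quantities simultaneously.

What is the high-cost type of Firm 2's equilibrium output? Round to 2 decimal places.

57.08

Type-c best response for Firm 2: q₂(c) = (106 − c) − q₁/2.
Firm 1 maximizes expected profit; its first-order condition is 106 − q₁ − (1/2)E[q₂] − 26 = 0.
Substituting E[q₂] and solving: E[c₂] = 14.75, so q₁ = (106 − 2·26 + 14.75)/(3/2) = 45.8333.
q₂(high-cost) = (106 − 26 − (1/2)·45.8333) = 57.0833.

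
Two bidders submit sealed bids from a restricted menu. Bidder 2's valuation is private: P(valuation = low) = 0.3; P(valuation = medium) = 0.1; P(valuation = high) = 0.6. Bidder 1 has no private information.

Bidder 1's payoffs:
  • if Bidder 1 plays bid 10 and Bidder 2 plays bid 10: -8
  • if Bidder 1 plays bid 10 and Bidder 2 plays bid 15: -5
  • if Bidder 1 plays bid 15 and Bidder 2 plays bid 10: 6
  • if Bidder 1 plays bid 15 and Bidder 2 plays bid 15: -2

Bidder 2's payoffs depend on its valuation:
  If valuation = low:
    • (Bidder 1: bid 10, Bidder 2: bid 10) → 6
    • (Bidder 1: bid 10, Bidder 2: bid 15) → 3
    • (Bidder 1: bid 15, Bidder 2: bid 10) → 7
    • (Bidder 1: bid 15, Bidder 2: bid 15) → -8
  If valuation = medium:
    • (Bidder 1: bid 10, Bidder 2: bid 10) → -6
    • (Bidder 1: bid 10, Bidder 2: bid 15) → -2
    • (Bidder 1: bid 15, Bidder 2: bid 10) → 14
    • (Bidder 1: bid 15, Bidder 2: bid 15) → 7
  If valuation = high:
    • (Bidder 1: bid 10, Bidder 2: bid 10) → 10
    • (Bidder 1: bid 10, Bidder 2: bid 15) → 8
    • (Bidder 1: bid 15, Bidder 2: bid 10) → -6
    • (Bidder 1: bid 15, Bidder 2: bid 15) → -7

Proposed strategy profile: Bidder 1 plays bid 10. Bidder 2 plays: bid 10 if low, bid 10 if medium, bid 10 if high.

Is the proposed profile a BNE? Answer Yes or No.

No

Bidder 1 plays bid 10: E[bid 10] = 0.3·(-8) + 0.1·(-8) + 0.6·(-8) = -8; E[bid 15] = 6. Not best-responding. ✗
Bidder 2 (valuation low), facing bid 10: bid 10 gives 6, bid 15 gives 3. Proposed bid 10 is best. ✓
Bidder 2 (valuation medium), facing bid 10: bid 10 gives -6, bid 15 gives -2. Proposed bid 10 is not best — profitable deviation exists. ✗
Bidder 2 (valuation high), facing bid 10: bid 10 gives 10, bid 15 gives 8. Proposed bid 10 is best. ✓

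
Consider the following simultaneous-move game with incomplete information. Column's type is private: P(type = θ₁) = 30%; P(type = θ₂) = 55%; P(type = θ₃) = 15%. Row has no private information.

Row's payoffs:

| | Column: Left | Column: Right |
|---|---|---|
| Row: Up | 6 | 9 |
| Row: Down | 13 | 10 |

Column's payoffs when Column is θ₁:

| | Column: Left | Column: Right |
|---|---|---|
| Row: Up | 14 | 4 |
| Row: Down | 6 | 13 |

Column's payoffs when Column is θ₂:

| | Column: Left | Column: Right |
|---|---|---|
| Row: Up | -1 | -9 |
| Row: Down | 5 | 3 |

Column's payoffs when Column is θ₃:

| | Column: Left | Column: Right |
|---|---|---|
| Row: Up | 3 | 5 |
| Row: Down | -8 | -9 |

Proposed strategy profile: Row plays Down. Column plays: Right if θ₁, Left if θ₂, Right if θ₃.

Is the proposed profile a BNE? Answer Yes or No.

Row plays Down: E[Down] = 0.3·(10) + 0.55·(13) + 0.15·(10) = 11.65; E[Up] = 7.35. Best-responding. ✓
Column (type θ₁), facing Down: Left gives 6, Right gives 13. Proposed Right is best. ✓
Column (type θ₂), facing Down: Left gives 5, Right gives 3. Proposed Left is best. ✓
Column (type θ₃), facing Down: Left gives -8, Right gives -9. Proposed Right is not best — profitable deviation exists. ✗

No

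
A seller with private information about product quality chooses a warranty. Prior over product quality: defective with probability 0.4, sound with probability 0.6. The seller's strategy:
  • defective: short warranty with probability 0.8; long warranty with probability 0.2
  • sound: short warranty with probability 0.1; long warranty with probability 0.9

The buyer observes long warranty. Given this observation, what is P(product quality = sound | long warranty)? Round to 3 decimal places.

0.871

P(long warranty) = 0.4·0.2 + 0.6·0.9 = 0.62
P(sound | long warranty) = (0.6·0.9) / 0.62 = 0.54 / 0.62 = 0.870968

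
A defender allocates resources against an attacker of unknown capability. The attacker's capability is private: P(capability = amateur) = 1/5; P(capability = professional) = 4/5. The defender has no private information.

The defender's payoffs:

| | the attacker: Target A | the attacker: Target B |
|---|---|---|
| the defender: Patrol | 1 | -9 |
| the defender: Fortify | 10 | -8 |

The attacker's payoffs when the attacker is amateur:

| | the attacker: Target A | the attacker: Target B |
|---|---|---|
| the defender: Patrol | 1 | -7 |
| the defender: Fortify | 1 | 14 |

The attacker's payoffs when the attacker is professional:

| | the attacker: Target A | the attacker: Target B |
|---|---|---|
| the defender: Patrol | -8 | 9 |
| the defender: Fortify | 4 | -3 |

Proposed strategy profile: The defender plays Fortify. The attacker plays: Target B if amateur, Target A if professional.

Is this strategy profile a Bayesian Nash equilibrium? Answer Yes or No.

The defender plays Fortify: E[Fortify] = 1/5·(-8) + 4/5·(10) = 32/5; E[Patrol] = -1. Best-responding. ✓
The attacker (capability amateur), facing Fortify: Target A gives 1, Target B gives 14. Proposed Target B is best. ✓
The attacker (capability professional), facing Fortify: Target A gives 4, Target B gives -3. Proposed Target A is best. ✓

Yes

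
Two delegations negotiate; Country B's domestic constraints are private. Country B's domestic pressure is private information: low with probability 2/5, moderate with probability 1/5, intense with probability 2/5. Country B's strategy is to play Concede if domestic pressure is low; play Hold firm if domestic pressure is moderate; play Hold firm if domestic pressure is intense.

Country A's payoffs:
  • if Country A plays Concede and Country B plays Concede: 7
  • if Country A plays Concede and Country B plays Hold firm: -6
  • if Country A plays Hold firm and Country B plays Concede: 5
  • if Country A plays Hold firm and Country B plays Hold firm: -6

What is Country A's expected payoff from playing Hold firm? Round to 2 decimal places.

-1.60

E[Hold firm] = 2/5·5 + 1/5·(-6) + 2/5·(-6) = 2 + (-6/5) + (-12/5) = -8/5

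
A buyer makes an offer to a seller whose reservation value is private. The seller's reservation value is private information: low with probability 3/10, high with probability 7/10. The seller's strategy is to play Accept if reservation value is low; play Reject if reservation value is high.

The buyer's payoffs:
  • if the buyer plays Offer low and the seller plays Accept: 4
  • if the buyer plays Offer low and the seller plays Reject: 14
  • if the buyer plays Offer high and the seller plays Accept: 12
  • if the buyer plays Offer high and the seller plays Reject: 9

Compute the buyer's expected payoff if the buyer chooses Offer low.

Take the expectation over the seller's reservation value, weighting each type's action by its prior probability.
E[Offer low] = 3/10·4 + 7/10·14 = 6/5 + 49/5 = 11

11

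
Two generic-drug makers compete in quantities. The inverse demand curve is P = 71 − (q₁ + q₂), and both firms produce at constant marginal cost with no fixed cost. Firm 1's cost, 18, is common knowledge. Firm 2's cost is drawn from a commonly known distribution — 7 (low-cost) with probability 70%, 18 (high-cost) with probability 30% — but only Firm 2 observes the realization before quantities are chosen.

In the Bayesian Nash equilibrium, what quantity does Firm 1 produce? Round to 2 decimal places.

15.10

Type-c best response for Firm 2: q₂(c) = (71 − c)/2 − q₁/2.
Firm 1 maximizes expected profit; its first-order condition is 71 − 2q₁ − E[q₂] − 18 = 0.
Substituting E[q₂] and solving: E[c₂] = 10.3, so q₁ = (71 − 2·18 + 10.3)/3 = 15.1.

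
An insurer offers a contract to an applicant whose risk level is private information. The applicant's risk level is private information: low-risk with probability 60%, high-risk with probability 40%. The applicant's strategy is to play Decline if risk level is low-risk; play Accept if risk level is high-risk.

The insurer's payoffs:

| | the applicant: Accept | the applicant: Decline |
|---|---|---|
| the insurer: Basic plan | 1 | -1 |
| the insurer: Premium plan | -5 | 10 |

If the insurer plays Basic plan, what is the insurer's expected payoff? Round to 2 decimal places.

E[Basic plan] = 0.6·(-1) + 0.4·1 = (-0.6) + 0.4 = -0.2

-0.20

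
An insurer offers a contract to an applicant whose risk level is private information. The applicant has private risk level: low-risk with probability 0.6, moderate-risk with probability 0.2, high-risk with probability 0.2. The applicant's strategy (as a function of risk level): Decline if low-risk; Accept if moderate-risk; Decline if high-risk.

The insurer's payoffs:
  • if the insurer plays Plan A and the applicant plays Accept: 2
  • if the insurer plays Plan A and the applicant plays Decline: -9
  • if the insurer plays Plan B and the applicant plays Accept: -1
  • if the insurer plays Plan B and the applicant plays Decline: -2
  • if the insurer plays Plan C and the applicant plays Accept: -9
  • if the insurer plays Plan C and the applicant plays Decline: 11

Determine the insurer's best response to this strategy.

E[Plan A] = 0.6·(-9) + 0.2·(2) + 0.2·(-9) = -6.8
E[Plan B] = 0.6·(-2) + 0.2·(-1) + 0.2·(-2) = -1.8
E[Plan C] = 0.6·(11) + 0.2·(-9) + 0.2·(11) = 7
Best response: Plan C (7 is the largest).

Plan C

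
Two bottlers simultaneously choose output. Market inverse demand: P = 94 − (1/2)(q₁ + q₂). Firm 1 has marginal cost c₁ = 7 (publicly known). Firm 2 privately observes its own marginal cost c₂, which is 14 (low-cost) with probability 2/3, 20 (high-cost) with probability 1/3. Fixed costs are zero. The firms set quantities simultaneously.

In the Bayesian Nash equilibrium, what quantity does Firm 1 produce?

64

Firm 2 with cost c maximizes (94 − (1/2)(q₁+q₂) − c)·q₂, giving q₂(c) = (94 − c − (1/2)q₁).
E[c₂] = 2/3·14 + 1/3·20 = 16
Firm 1's FOC against E[q₂] yields q₁ = (94 − 2·7 + E[c₂])/(3/2) = (94 − 14 + 16)/(3/2) = 64.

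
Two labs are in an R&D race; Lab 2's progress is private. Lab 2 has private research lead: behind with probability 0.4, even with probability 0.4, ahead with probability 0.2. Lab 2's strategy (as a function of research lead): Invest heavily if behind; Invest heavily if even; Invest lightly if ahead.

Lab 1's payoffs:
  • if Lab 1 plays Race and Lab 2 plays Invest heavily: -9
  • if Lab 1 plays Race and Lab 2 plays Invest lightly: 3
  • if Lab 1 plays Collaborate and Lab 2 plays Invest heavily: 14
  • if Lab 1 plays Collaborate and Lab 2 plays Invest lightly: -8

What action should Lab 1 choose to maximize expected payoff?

E[Race] = 0.4·(-9) + 0.4·(-9) + 0.2·(3) = -6.6
E[Collaborate] = 0.4·(14) + 0.4·(14) + 0.2·(-8) = 9.6
Best response: Collaborate (9.6 is the largest).

Collaborate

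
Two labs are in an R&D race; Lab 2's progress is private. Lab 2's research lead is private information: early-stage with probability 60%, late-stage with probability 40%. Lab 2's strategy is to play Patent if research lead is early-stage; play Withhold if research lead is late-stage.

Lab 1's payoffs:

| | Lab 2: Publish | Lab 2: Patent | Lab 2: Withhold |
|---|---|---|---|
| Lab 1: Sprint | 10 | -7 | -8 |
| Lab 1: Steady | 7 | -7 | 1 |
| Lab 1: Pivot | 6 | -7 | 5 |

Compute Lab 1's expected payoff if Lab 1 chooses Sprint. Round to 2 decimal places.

E[Sprint] = 0.6·(-7) + 0.4·(-8) = (-4.2) + (-3.2) = -7.4

-7.40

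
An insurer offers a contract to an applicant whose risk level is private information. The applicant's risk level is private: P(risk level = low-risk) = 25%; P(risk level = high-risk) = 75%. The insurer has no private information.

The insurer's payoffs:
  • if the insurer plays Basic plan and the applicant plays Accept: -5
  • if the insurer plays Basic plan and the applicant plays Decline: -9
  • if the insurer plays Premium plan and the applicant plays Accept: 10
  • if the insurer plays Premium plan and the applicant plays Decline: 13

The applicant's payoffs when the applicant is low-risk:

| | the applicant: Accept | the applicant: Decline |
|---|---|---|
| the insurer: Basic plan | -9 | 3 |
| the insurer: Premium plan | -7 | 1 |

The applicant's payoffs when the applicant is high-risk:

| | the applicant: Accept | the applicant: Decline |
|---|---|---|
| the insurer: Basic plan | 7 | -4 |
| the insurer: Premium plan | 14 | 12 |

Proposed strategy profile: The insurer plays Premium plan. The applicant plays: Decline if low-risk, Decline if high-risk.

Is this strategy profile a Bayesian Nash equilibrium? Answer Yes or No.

No

A profile is a BNE iff every type of every player is best-responding given beliefs about the other side.
The insurer plays Premium plan: E[Premium plan] = 0.25·(13) + 0.75·(13) = 13; E[Basic plan] = -9. Best-responding. ✓
The applicant (risk level low-risk), facing Premium plan: Accept gives -7, Decline gives 1. Proposed Decline is best. ✓
The applicant (risk level high-risk), facing Premium plan: Accept gives 14, Decline gives 12. Proposed Decline is not best — profitable deviation exists. ✗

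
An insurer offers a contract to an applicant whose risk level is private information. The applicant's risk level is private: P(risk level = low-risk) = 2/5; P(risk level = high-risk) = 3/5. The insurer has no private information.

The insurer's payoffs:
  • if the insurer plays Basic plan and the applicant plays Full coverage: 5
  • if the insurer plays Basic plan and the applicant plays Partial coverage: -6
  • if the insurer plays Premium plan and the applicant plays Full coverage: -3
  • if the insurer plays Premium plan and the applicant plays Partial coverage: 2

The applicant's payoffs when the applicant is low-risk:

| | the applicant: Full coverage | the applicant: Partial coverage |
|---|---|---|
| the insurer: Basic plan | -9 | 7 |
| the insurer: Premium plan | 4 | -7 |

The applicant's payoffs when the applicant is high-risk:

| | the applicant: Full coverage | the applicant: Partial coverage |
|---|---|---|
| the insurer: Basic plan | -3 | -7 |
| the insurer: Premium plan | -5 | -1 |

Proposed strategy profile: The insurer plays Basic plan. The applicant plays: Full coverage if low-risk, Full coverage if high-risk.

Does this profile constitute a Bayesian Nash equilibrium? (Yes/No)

No

The insurer plays Basic plan: E[Basic plan] = 2/5·(5) + 3/5·(5) = 5; E[Premium plan] = -3. Best-responding. ✓
The applicant (risk level low-risk), facing Basic plan: Full coverage gives -9, Partial coverage gives 7. Proposed Full coverage is not best — profitable deviation exists. ✗
The applicant (risk level high-risk), facing Basic plan: Full coverage gives -3, Partial coverage gives -7. Proposed Full coverage is best. ✓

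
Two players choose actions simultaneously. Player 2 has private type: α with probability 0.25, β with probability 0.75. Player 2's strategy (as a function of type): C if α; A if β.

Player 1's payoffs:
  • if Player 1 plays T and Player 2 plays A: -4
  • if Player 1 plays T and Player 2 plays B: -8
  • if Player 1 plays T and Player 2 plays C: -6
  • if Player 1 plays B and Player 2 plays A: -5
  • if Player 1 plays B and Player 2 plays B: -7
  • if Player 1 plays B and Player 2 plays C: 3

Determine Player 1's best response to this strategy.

B

E[T] = 0.25·(-6) + 0.75·(-4) = -4.5
E[B] = 0.25·(3) + 0.75·(-5) = -3
Best response: B (-3 is the largest).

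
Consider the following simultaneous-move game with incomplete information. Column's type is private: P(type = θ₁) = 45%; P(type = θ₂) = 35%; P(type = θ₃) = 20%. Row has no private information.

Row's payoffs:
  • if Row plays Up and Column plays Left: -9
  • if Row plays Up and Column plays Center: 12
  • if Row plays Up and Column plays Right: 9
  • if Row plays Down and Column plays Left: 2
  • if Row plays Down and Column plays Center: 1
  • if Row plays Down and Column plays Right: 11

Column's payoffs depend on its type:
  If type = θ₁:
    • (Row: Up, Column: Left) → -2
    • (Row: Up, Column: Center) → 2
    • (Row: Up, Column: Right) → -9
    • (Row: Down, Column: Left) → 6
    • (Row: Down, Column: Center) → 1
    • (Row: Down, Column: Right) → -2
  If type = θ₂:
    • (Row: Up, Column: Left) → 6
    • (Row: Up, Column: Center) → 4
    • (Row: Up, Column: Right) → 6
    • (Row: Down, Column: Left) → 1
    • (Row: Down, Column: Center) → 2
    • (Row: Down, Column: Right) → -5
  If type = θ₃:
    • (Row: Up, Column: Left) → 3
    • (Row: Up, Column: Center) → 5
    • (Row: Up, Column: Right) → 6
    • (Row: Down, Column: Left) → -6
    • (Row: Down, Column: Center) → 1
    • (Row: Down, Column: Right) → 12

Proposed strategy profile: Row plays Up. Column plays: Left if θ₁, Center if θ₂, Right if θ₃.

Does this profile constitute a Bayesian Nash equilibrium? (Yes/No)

A profile is a BNE iff every type of every player is best-responding given beliefs about the other side.
Row plays Up: E[Up] = 0.45·(-9) + 0.35·(12) + 0.2·(9) = 1.95; E[Down] = 3.45. Not best-responding. ✗
Column (type θ₁), facing Up: Left gives -2, Center gives 2, Right gives -9. Proposed Left is not best — profitable deviation exists. ✗
Column (type θ₂), facing Up: Left gives 6, Center gives 4, Right gives 6. Proposed Center is not best — profitable deviation exists. ✗
Column (type θ₃), facing Up: Left gives 3, Center gives 5, Right gives 6. Proposed Right is best. ✓

No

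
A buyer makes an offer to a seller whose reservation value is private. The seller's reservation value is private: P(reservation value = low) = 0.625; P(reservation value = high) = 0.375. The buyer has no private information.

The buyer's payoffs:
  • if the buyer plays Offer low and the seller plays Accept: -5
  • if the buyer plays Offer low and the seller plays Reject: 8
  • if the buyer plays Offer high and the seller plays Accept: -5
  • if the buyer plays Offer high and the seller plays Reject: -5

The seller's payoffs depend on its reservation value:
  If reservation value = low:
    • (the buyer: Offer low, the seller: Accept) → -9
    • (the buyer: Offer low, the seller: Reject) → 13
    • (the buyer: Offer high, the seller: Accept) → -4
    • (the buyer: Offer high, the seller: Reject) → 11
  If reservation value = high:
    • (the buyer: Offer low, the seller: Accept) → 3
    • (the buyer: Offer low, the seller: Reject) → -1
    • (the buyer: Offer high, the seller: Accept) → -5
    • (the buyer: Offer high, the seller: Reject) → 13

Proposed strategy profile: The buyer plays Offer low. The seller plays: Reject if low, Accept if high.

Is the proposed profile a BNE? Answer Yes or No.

Yes

A profile is a BNE iff every type of every player is best-responding given beliefs about the other side.
The buyer plays Offer low: E[Offer low] = 0.625·(8) + 0.375·(-5) = 3.125; E[Offer high] = -5. Best-responding. ✓
The seller (reservation value low), facing Offer low: Accept gives -9, Reject gives 13. Proposed Reject is best. ✓
The seller (reservation value high), facing Offer low: Accept gives 3, Reject gives -1. Proposed Accept is best. ✓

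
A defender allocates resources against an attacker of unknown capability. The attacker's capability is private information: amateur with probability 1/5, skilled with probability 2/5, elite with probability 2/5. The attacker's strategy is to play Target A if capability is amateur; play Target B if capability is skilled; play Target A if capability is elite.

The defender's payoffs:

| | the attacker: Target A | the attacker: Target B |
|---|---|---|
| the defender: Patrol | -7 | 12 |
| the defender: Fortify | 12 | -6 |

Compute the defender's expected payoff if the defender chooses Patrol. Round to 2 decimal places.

0.60

Take the expectation over the attacker's capability, weighting each type's action by its prior probability.
E[Patrol] = 1/5·(-7) + 2/5·12 + 2/5·(-7) = (-7/5) + 24/5 + (-14/5) = 3/5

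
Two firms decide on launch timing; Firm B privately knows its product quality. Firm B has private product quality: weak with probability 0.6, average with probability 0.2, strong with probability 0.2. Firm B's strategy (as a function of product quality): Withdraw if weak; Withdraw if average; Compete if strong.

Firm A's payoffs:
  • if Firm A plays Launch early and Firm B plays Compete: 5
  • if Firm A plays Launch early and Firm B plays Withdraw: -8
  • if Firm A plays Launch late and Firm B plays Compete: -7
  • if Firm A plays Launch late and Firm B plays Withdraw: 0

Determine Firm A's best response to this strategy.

E[Launch early] = 0.6·(-8) + 0.2·(-8) + 0.2·(5) = -5.4
E[Launch late] = 0.6·(0) + 0.2·(0) + 0.2·(-7) = -1.4
Best response: Launch late (-1.4 is the largest).

Launch late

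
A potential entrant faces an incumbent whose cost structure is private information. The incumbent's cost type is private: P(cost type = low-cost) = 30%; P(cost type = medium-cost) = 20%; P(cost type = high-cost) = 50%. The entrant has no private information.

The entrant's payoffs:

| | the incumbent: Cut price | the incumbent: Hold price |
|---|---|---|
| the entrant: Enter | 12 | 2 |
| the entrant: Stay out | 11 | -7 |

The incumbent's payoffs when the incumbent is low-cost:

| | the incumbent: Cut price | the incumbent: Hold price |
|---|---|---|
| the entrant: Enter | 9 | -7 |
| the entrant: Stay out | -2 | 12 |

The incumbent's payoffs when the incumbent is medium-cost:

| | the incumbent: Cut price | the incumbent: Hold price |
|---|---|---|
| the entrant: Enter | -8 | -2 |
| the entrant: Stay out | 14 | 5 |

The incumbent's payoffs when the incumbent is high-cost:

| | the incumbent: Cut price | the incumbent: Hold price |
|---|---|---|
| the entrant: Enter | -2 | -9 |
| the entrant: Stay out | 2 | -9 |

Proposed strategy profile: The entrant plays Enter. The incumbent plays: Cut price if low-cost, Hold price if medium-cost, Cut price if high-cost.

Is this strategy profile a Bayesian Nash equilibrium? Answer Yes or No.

Yes

The entrant plays Enter: E[Enter] = 0.3·(12) + 0.2·(2) + 0.5·(12) = 10; E[Stay out] = 7.4. Best-responding. ✓
The incumbent (cost type low-cost), facing Enter: Cut price gives 9, Hold price gives -7. Proposed Cut price is best. ✓
The incumbent (cost type medium-cost), facing Enter: Cut price gives -8, Hold price gives -2. Proposed Hold price is best. ✓
The incumbent (cost type high-cost), facing Enter: Cut price gives -2, Hold price gives -9. Proposed Cut price is best. ✓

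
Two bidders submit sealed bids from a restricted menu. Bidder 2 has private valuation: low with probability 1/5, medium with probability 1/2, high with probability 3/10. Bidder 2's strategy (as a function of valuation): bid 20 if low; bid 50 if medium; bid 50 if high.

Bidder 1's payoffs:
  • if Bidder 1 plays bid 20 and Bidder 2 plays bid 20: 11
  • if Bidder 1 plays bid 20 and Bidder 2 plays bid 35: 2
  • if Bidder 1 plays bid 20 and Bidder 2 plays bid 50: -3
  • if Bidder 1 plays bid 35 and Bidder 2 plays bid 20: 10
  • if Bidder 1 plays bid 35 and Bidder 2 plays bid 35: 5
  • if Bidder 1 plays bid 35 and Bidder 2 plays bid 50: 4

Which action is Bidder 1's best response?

bid 35

E[bid 20] = 1/5·(11) + 1/2·(-3) + 3/10·(-3) = -1/5
E[bid 35] = 1/5·(10) + 1/2·(4) + 3/10·(4) = 26/5
Best response: bid 35 (26/5 is the largest).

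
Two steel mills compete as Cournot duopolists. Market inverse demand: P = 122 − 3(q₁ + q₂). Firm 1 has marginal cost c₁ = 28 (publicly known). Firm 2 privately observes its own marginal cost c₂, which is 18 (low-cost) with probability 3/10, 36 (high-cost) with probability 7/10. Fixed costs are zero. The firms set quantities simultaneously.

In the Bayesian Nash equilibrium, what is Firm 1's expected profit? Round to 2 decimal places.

Firm 2 with cost c maximizes (122 − 3(q₁+q₂) − c)·q₂, giving q₂(c) = (122 − c − 3q₁)/6.
E[c₂] = 3/10·18 + 7/10·36 = 30.6
Firm 1's FOC against E[q₂] yields q₁ = (122 − 2·28 + E[c₂])/9 = (122 − 56 + 30.6)/9 = 10.7333.
E[P] = 122 − 3·(q₁ + E[q₂]) = 60.2; Firm 1's expected profit = (E[P] − 28)·q₁ = (60.2 − 28)·10.7333 = 345.613.

345.61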